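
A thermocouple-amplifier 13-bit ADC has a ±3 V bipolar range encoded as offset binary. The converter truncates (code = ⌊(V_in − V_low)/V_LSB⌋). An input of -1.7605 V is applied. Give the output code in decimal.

With 8192 levels over 6 V, one step is 0.732 mV.
Input sits at 1692.331 steps above V_low.
Floor → code 1692.

code 1692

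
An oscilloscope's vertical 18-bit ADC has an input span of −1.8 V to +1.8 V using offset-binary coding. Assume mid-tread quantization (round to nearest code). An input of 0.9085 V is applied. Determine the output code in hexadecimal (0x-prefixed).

LSB = 3.6 V / 262144 = 13.73 µV.
(V_in − V_low)/LSB = (0.9085 − (−1.8)) / 1.37329e-05 = 197226.951.
So the output code is 197227.
In hexadecimal (0x-prefixed): 0x3026B.

code 0x3026B (decimal 197227)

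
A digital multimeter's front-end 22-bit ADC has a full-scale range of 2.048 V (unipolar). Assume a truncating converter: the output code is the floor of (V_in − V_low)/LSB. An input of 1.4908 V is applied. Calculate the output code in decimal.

code 3053158

Full-scale span = 2.048 V; LSB = 2.048/2^22 = 0.49 µV.
(1.4908 − 0) / 4.88281e-07 = 3053158.400 LSBs.
So the output code is 3053158.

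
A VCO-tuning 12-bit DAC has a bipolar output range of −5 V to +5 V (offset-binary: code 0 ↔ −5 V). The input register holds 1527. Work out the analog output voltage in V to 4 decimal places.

LSB = 10 V / 2^12 = 2.441 mV.
V_out = (−5) + 1527 × 0.00244141 V = -1.27197 V.

-1.2720 V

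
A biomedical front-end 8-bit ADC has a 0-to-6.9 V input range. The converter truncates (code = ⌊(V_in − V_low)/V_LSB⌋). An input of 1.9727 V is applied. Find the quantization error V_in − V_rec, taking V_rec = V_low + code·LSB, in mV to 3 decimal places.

5.122 mV

One LSB is 6.9 V / 256 = 26.953 mV.
(1.9727 − 0)/0.0269531 = 73.1900; ⌊·⌋ gives code 73.
Reconstructed: 1.9675781 V.
Difference: 0.00512187 V → 5.122 mV.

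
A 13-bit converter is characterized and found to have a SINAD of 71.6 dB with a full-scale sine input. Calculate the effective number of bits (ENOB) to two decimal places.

ENOB = (SINAD − 1.76) / 6.02 = (71.6 − 1.76)/6.02 = 11.601.

11.60 bits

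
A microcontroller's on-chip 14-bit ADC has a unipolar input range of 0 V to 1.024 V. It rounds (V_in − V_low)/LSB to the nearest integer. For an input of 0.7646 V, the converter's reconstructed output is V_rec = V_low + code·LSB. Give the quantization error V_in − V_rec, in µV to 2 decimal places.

-25.00 µV

Step size: 1.024 V ÷ 2^14 = 62.50 µV.
Scaled input = 12233.6000 LSBs, so code = 12234.
V_rec = 0 + 12234·6.25e-05 = 0.764625 V.
V_in − V_rec = -2.5e-05 V = -25.00 µV.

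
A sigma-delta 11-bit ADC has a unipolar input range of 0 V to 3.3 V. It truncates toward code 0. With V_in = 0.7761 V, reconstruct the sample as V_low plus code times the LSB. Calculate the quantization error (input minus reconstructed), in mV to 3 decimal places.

1.051 mV

LSB = 3.3/2^11 = 1.611 mV.
(0.7761 − 0)/0.00161133 = 481.6524; ⌊·⌋ gives code 481.
Code 481 maps back to 0 + 481×0.00161133 V = 0.77504883 V.
Difference: 0.00105117 V → 1.051 mV.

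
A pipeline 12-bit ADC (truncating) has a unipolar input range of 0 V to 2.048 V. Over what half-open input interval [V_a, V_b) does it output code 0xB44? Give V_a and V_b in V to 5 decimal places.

[1.44200 V, 1.44250 V)

LSB = 2.048/2^12 = 0.500 mV.
Code 0xB44 = 2884 decimal.
V_a = V_low + 2884·LSB = 1.442 V; V_b = V_low + 2885·LSB = 1.4425 V.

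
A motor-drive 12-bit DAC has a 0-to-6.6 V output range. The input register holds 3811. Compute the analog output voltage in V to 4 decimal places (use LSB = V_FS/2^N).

6.1408 V

LSB = 6.6 V / 2^12 = 1.611 mV.
V_out = 0 + 3811 × 0.00161133 V = 6.14077 V.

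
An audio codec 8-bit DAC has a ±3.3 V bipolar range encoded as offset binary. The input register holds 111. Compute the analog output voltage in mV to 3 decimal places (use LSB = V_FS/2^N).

-438.281 mV

LSB = 6.6 V / 2^8 = 25.781 mV.
V_out = (−3.3) + 111 × 0.0257812 V = -0.438281 V.
= -438.281 mV.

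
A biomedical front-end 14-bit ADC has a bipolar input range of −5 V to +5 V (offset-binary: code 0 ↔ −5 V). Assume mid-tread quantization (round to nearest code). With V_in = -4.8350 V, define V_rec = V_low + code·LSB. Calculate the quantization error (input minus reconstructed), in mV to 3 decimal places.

0.205 mV

LSB = 10/2^14 = 0.610 mV.
Scaled input = 270.3360 LSBs, so code = 270.
Reconstructed: -4.8352051 V.
Difference: 0.000205078 V → 0.205 mV.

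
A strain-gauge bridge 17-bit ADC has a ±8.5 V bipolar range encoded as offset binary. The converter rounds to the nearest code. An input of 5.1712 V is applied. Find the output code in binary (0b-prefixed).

code 0b11001101110111111 (decimal 105407)

LSB = 17 V / 131072 = 129.70 µV.
(5.1712 − (−8.5)) / 0.0001297 = 105406.560 LSBs.
Round → code 105407.
In binary (0b-prefixed): 0b11001101110111111.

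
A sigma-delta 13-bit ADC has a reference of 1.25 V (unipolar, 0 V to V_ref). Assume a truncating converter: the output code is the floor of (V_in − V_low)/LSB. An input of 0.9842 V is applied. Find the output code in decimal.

Full-scale span = 1.25 V; LSB = 1.25/2^13 = 152.59 µV.
(0.9842 − 0) / 0.000152588 = 6450.053 LSBs.
Floor → code 6450.

code 6450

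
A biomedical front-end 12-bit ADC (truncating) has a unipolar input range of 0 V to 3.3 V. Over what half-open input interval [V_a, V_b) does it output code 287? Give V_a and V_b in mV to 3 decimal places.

LSB = 3.3/2^12 = 0.806 mV.
V_a = V_low + 287·LSB = 0.231226 V; V_b = V_low + 288·LSB = 0.232031 V.

[231.226 mV, 232.031 mV)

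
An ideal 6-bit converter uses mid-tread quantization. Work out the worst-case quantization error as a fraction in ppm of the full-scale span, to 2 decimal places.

7812.50 ppm

Rounding → worst-case error = ½ LSB = V_FS/2^7, so 1e+06/128 = 7812.5 ppm of full scale.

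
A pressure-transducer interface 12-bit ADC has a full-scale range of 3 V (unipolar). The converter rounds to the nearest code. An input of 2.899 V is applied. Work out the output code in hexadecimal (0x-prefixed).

With 4096 levels over 3 V, one step is 0.732 mV.
(V_in − V_low)/LSB = (2.899 − 0) / 0.000732422 = 3958.101.
So the output code is 3958.
In hexadecimal (0x-prefixed): 0xF76.

code 0xF76 (decimal 3958)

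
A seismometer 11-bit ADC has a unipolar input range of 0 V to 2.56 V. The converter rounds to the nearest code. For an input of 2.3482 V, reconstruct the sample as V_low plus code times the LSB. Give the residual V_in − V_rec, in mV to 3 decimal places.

Step size: 2.56 V ÷ 2^11 = 1.250 mV.
(V_in − V_low)/LSB = (2.3482 − 0)/0.00125 = 1878.5600 → code 1879 (round).
Reconstructed: 2.34875 V.
Error = 2.3482 − 2.34875 = -0.00055 V = -0.550 mV.

-0.550 mV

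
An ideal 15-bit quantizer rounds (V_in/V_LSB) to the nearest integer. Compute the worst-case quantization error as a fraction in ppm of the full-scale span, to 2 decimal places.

15.26 ppm

Rounding → worst-case error = ½ LSB = V_FS/2^16, so 1e+06/65536 = 15.2588 ppm of full scale.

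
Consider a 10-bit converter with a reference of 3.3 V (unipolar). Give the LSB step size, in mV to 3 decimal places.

3.223 mV

Full-scale span = 3.3 V.
LSB = 3.3 / 2^10 = 3.3 / 1024 = 0.00322266 V = 3.223 mV.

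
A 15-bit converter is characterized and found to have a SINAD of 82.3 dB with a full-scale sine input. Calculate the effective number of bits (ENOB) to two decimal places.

13.38 bits

ENOB = (SINAD − 1.76) / 6.02 = (82.3 − 1.76)/6.02 = 13.379.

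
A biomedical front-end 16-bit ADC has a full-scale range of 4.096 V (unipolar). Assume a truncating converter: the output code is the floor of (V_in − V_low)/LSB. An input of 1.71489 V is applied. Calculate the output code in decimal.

code 27438

With 65536 levels over 4.096 V, one step is 62.50 µV.
(V_in − V_low)/LSB = (1.71489 − 0) / 6.25e-05 = 27438.240.
So the output code is 27438.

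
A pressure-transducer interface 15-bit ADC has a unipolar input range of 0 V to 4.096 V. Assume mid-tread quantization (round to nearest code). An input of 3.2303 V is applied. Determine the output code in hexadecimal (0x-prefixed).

code 0x64F2 (decimal 25842)

With 32768 levels over 4.096 V, one step is 125.00 µV.
(V_in − V_low)/LSB = (3.2303 − 0) / 0.000125 = 25842.400.
round(25842.400) = 25842.
In hexadecimal (0x-prefixed): 0x64F2.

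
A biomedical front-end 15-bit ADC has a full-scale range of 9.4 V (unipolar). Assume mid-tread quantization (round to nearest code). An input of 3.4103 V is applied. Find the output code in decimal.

code 11888

With 32768 levels over 9.4 V, one step is 286.87 µV.
Input sits at 11888.161 steps above V_low.
So the output code is 11888.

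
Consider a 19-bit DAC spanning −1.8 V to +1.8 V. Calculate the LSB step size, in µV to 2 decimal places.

6.87 µV

Full-scale span = 3.6 V.
LSB = 3.6 / 2^19 = 3.6 / 524288 = 6.86646e-06 V = 6.87 µV.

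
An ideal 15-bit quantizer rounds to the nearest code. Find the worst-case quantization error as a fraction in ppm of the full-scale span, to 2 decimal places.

15.26 ppm

Rounding → worst-case error = ½ LSB = V_FS/2^16, so 1e+06/65536 = 15.2588 ppm of full scale.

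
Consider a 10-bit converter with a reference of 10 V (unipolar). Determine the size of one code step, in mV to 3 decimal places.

9.766 mV

Full-scale span = 10 V.
LSB = 10 / 2^10 = 10 / 1024 = 0.00976562 V = 9.766 mV.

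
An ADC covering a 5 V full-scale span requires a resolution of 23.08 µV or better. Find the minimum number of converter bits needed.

18 bits

Number of steps required ≥ 5 V / 23.08 µV = 216637.78.
Need 2^N ≥ 216637.78; 2^17 = 131072, 2^18 = 262144.
Minimum N = 18.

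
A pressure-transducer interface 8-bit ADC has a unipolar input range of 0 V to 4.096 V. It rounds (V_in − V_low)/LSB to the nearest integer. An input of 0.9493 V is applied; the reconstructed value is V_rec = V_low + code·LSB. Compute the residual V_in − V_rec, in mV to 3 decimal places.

5.300 mV

One LSB is 4.096 V / 256 = 16.000 mV.
Scaled input = 59.3312 LSBs, so code = 59.
Code 59 maps back to 0 + 59×0.016 V = 0.944 V.
Error = 0.9493 − 0.944 = 0.0053 V = 5.300 mV.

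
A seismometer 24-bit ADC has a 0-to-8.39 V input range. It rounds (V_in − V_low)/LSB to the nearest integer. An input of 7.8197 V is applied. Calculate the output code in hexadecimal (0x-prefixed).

code 0xEE9945 (decimal 15636805)

With 16777216 levels over 8.39 V, one step is 0.50 µV.
Input sits at 15636805.239 steps above V_low.
round(15636805.239) = 15636805.
In hexadecimal (0x-prefixed): 0xEE9945.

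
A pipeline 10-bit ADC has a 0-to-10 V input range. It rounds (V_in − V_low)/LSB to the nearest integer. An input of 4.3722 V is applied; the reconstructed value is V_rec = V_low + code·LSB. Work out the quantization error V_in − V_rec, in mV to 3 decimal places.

LSB = 10/2^10 = 9.766 mV.
(V_in − V_low)/LSB = (4.3722 − 0)/0.00976562 = 447.7133 → code 448 (round).
V_rec = 0 + 448·0.00976562 = 4.375 V.
Error = 4.3722 − 4.375 = -0.0028 V = -2.800 mV.

-2.800 mV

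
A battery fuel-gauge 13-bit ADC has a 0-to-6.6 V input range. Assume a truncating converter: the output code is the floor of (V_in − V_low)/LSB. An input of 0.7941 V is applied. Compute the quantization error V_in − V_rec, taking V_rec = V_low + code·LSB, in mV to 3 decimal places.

One LSB is 6.6 V / 8192 = 0.806 mV.
(V_in − V_low)/LSB = (0.7941 − 0)/0.000805664 = 985.6465 → code 985 (floor).
Reconstructed: 0.7935791 V.
V_in − V_rec = 0.000520898 V = 0.521 mV.

0.521 mV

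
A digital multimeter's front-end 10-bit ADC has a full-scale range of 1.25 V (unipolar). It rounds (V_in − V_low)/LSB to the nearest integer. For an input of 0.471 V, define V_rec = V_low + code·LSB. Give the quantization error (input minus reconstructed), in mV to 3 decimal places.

-0.191 mV

Step size: 1.25 V ÷ 2^10 = 1.221 mV.
Scaled input = 385.8432 LSBs, so code = 386.
Reconstructed: 0.47119141 V.
Error = 0.471 − 0.47119141 = -0.000191406 V = -0.191 mV.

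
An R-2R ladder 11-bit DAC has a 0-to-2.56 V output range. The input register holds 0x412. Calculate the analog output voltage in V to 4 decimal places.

LSB = 2.56 V / 2^11 = 1.250 mV.
Code 0x412 = 1042 decimal.
V_out = 0 + 1042 × 0.00125 V = 1.3025 V.

1.3025 V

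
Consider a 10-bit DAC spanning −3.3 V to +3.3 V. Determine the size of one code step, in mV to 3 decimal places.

6.445 mV

Full-scale span = 6.6 V.
LSB = 6.6 / 2^10 = 6.6 / 1024 = 0.00644531 V = 6.445 mV.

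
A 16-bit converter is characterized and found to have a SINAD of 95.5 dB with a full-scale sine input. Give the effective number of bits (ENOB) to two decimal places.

ENOB = (SINAD − 1.76) / 6.02 = (95.5 − 1.76)/6.02 = 15.571.

15.57 bits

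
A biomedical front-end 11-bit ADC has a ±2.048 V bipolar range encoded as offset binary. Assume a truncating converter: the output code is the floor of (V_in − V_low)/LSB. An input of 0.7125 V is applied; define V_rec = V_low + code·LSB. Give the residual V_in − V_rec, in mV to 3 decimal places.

0.500 mV

LSB = 4.096/2^11 = 2.000 mV.
(0.7125 − (−2.048))/0.002 = 1380.2500; ⌊·⌋ gives code 1380.
Code 1380 maps back to (−2.048) + 1380×0.002 V = 0.712 V.
V_in − V_rec = 0.0005 V = 0.500 mV.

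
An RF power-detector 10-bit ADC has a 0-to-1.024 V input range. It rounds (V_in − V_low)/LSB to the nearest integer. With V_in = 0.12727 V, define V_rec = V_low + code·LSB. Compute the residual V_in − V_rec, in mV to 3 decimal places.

LSB = 1.024/2^10 = 1.000 mV.
(0.12727 − 0)/0.001 = 127.2700; round gives code 127.
Reconstructed: 0.127 V.
Difference: 0.00027 V → 0.270 mV.

0.270 mV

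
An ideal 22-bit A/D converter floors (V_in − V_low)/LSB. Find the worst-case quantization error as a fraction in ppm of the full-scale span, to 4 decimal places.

Truncating → worst-case error = 1 LSB = V_FS/2^22, so 1e+06/4194304 = 0.238419 ppm of full scale.

0.2384 ppm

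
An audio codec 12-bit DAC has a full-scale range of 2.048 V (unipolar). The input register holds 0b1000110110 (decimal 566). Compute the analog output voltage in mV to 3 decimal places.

LSB = 2.048 V / 2^12 = 0.500 mV.
Code 0b1000110110 = 566 decimal.
V_out = 0 + 566 × 0.0005 V = 0.283 V.
= 283.000 mV.

283.000 mV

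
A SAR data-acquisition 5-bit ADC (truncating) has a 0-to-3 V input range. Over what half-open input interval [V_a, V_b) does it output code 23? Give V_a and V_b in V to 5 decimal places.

LSB = 3/2^5 = 93.750 mV.
V_a = V_low + 23·LSB = 2.15625 V; V_b = V_low + 24·LSB = 2.25 V.

[2.15625 V, 2.25000 V)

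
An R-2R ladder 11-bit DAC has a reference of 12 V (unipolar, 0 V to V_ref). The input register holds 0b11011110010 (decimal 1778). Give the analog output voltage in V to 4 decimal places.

LSB = 12 V / 2^11 = 5.859 mV.
Code 0b11011110010 = 1778 decimal.
V_out = 0 + 1778 × 0.00585938 V = 10.418 V.

10.4180 V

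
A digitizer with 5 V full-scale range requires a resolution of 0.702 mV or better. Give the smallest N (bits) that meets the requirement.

Number of steps required ≥ 5 V / 0.702 mV = 7122.51.
Need 2^N ≥ 7122.51; 2^12 = 4096, 2^13 = 8192.
Minimum N = 13.

13 bits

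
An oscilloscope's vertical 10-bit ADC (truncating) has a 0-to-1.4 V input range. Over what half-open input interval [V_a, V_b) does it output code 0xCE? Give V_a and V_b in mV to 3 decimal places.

[281.641 mV, 283.008 mV)

LSB = 1.4/2^10 = 1.367 mV.
Code 0xCE = 206 decimal.
V_a = V_low + 206·LSB = 0.281641 V; V_b = V_low + 207·LSB = 0.283008 V.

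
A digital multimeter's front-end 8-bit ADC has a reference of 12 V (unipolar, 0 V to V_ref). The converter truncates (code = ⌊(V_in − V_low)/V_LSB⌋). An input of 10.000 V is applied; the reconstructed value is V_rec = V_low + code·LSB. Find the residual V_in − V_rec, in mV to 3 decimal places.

Step size: 12 V ÷ 2^8 = 46.875 mV.
(10.000 − 0)/0.046875 = 213.3333; ⌊·⌋ gives code 213.
Code 213 maps back to 0 + 213×0.046875 V = 9.984375 V.
V_in − V_rec = 0.015625 V = 15.625 mV.

15.625 mV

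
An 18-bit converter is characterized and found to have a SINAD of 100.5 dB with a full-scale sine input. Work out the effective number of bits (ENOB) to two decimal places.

ENOB = (SINAD − 1.76) / 6.02 = (100.5 − 1.76)/6.02 = 16.402.

16.40 bits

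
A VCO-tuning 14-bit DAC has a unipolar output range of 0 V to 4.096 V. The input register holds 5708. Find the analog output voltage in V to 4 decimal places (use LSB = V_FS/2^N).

LSB = 4.096 V / 2^14 = 250.00 µV.
V_out = 0 + 5708 × 0.00025 V = 1.427 V.

1.4270 V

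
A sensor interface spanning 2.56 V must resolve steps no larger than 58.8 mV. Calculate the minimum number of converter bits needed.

Number of steps required ≥ 2.56 V / 58.8 mV = 43.54.
Need 2^N ≥ 43.54; 2^5 = 32, 2^6 = 64.
Minimum N = 6.

6 bits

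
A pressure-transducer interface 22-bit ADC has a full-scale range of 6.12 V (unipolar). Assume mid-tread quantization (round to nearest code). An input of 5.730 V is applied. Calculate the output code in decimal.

code 3927020

With 4194304 levels over 6.12 V, one step is 1.46 µV.
(V_in − V_low)/LSB = (5.730 − 0) / 1.45912e-06 = 3927019.922.
round(3927019.922) = 3927020.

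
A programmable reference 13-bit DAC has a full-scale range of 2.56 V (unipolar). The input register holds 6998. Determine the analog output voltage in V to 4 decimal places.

LSB = 2.56 V / 2^13 = 312.50 µV.
V_out = 0 + 6998 × 0.0003125 V = 2.18688 V.

2.1869 V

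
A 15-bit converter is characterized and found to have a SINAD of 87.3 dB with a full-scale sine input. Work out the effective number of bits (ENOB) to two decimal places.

ENOB = (SINAD − 1.76) / 6.02 = (87.3 − 1.76)/6.02 = 14.209.

14.21 bits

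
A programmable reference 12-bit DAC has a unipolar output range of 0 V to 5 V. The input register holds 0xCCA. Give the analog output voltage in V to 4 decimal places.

3.9966 V

LSB = 5 V / 2^12 = 1.221 mV.
Code 0xCCA = 3274 decimal.
V_out = 0 + 3274 × 0.0012207 V = 3.99658 V.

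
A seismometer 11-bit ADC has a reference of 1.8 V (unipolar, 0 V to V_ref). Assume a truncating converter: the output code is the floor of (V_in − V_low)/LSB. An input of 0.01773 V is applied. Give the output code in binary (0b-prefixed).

code 0b10100 (decimal 20)

With 2048 levels over 1.8 V, one step is 0.879 mV.
Input sits at 20.173 steps above V_low.
⌊·⌋(20.173) = 20.
In binary (0b-prefixed): 0b10100.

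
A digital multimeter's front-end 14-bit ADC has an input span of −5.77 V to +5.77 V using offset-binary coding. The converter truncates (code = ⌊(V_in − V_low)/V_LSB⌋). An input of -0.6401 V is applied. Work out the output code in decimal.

code 7283

Full-scale span = 11.54 V; LSB = 11.54/2^14 = 0.704 mV.
(V_in − V_low)/LSB = (-0.6401 − (−5.77)) / 0.000704346 = 7283.213.
⌊·⌋(7283.213) = 7283.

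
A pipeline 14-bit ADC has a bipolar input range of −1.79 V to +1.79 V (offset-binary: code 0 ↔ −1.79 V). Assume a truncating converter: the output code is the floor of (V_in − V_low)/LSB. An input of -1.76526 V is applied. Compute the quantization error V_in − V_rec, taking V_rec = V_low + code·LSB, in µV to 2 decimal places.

48.84 µV

One LSB is 3.58 V / 16384 = 218.51 µV.
(-1.76526 − (−1.79))/0.000218506 = 113.2235; ⌊·⌋ gives code 113.
Reconstructed: -1.7653088 V.
Error = -1.76526 − (−1.7653088) = 4.88379e-05 V = 48.84 µV.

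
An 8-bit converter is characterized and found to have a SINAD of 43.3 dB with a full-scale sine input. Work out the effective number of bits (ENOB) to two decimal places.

ENOB = (SINAD − 1.76) / 6.02 = (43.3 − 1.76)/6.02 = 6.900.

6.90 bits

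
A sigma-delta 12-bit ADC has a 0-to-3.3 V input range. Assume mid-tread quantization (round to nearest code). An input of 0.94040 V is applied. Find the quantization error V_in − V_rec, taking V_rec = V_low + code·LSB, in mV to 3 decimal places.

LSB = 3.3/2^12 = 0.806 mV.
(0.94040 − 0)/0.000805664 = 1167.2359; round gives code 1167.
V_rec = 0 + 1167·0.000805664 = 0.94020996 V.
V_in − V_rec = 0.000190039 V = 0.190 mV.

0.190 mV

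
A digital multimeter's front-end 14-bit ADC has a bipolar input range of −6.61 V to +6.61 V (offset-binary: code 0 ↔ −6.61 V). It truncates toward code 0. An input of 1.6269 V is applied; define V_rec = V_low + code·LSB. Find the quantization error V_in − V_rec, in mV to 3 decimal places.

One LSB is 13.22 V / 16384 = 0.807 mV.
(1.6269 − (−6.61))/0.000806885 = 10208.2730; ⌊·⌋ gives code 10208.
Reconstructed: 1.6266797 V.
V_in − V_rec = 0.000220312 V = 0.220 mV.

0.220 mV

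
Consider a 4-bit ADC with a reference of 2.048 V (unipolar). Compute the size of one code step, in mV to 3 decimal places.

Full-scale span = 2.048 V.
LSB = 2.048 / 2^4 = 2.048 / 16 = 0.128 V = 128.000 mV.

128.000 mV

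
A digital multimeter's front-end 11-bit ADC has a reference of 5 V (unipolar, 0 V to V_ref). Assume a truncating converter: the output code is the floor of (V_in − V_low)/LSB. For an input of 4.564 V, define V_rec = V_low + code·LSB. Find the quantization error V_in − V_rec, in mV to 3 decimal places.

1.012 mV

One LSB is 5 V / 2048 = 2.441 mV.
(V_in − V_low)/LSB = (4.564 − 0)/0.00244141 = 1869.4144 → code 1869 (floor).
Code 1869 maps back to 0 + 1869×0.00244141 V = 4.5629883 V.
Difference: 0.00101172 V → 1.012 mV.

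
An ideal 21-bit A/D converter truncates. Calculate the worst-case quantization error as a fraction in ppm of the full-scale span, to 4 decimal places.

0.4768 ppm

Truncating → worst-case error = 1 LSB = V_FS/2^21, so 1e+06/2097152 = 0.476837 ppm of full scale.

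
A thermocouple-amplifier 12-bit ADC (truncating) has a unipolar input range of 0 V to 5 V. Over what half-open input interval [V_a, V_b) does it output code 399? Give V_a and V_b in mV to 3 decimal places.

[487.061 mV, 488.281 mV)

LSB = 5/2^12 = 1.221 mV.
V_a = V_low + 399·LSB = 0.487061 V; V_b = V_low + 400·LSB = 0.488281 V.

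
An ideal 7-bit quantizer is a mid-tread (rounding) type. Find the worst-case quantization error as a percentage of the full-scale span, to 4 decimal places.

0.3906 %

Rounding → worst-case error = ½ LSB = V_FS/2^8, so 100/256 = 0.390625 % of full scale.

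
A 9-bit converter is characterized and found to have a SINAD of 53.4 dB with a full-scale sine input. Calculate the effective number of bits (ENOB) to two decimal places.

ENOB = (SINAD − 1.76) / 6.02 = (53.4 − 1.76)/6.02 = 8.578.

8.58 bits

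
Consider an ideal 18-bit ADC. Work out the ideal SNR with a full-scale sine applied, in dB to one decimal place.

110.1 dB

SNR ≈ 6.02·N + 1.76 dB = 6.02·18 + 1.76 = 110.12 dB.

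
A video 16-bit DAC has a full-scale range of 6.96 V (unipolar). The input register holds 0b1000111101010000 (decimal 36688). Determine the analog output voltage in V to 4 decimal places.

3.8963 V

LSB = 6.96 V / 2^16 = 106.20 µV.
Code 0b1000111101010000 = 36688 decimal.
V_out = 0 + 36688 × 0.000106201 V = 3.89631 V.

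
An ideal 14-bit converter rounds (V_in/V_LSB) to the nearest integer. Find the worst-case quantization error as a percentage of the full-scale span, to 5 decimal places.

0.00305 %

Rounding → worst-case error = ½ LSB = V_FS/2^15, so 100/32768 = 0.00305176 % of full scale.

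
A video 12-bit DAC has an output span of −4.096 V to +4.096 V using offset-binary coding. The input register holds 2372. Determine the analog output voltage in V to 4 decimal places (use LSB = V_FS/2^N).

0.6480 V

LSB = 8.192 V / 2^12 = 2.000 mV.
V_out = (−4.096) + 2372 × 0.002 V = 0.648 V.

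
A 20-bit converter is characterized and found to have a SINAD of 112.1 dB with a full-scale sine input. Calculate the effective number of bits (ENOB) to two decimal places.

18.33 bits

ENOB = (SINAD − 1.76) / 6.02 = (112.1 − 1.76)/6.02 = 18.329.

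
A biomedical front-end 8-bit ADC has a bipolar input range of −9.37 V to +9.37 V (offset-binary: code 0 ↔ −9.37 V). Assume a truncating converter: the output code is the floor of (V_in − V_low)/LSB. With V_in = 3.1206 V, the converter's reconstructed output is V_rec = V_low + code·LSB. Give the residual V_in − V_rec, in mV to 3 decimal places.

One LSB is 18.74 V / 256 = 73.203 mV.
(V_in − V_low)/LSB = (3.1206 − (−9.37))/0.0732031 = 170.6293 → code 170 (floor).
Code 170 maps back to (−9.37) + 170×0.0732031 V = 3.0745313 V.
V_in − V_rec = 0.0460687 V = 46.069 mV.

46.069 mV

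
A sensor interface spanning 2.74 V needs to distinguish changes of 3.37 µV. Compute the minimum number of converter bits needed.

20 bits

Number of steps required ≥ 2.74 V / 3.37 µV = 813056.38.
Need 2^N ≥ 813056.38; 2^19 = 524288, 2^20 = 1048576.
Minimum N = 20.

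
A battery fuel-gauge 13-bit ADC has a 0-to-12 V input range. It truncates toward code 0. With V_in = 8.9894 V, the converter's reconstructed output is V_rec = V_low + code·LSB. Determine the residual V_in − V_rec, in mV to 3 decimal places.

Step size: 12 V ÷ 2^13 = 1.465 mV.
(8.9894 − 0)/0.00146484 = 6136.7637; ⌊·⌋ gives code 6136.
V_rec = 0 + 6136·0.00146484 = 8.9882812 V.
V_in − V_rec = 0.00111875 V = 1.119 mV.

1.119 mV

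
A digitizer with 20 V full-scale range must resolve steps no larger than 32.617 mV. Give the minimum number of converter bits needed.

Number of steps required ≥ 20 V / 32.617 mV = 613.18.
Need 2^N ≥ 613.18; 2^9 = 512, 2^10 = 1024.
Minimum N = 10.

10 bits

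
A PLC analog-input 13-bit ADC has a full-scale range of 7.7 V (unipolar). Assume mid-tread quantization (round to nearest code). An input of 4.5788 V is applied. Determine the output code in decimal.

code 4871

Full-scale span = 7.7 V; LSB = 7.7/2^13 = 0.940 mV.
(V_in − V_low)/LSB = (4.5788 − 0) / 0.000939941 = 4871.367.
So the output code is 4871.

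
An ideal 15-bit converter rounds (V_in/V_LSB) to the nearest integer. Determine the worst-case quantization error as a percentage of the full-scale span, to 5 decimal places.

Rounding → worst-case error = ½ LSB = V_FS/2^16, so 100/65536 = 0.00152588 % of full scale.

0.00153 %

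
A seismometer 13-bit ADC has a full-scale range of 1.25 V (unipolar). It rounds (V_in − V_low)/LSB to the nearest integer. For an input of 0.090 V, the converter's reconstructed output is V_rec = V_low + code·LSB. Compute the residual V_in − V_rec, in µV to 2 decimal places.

LSB = 1.25/2^13 = 152.59 µV.
(0.090 − 0)/0.000152588 = 589.8240; round gives code 590.
Code 590 maps back to 0 + 590×0.000152588 V = 0.090026855 V.
V_in − V_rec = -2.68555e-05 V = -26.86 µV.

-26.86 µV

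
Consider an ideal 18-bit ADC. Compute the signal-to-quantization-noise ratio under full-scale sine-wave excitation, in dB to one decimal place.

SNR ≈ 6.02·N + 1.76 dB = 6.02·18 + 1.76 = 110.12 dB.

110.1 dB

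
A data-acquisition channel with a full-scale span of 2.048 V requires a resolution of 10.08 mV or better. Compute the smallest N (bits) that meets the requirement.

8 bits

Number of steps required ≥ 2.048 V / 10.08 mV = 203.17.
Need 2^N ≥ 203.17; 2^7 = 128, 2^8 = 256.
Minimum N = 8.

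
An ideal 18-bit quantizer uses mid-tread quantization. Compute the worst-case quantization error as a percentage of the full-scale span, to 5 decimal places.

Rounding → worst-case error = ½ LSB = V_FS/2^19, so 100/524288 = 0.000190735 % of full scale.

0.00019 %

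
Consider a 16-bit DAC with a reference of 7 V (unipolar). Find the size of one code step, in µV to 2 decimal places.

Full-scale span = 7 V.
LSB = 7 / 2^16 = 7 / 65536 = 0.000106812 V = 106.81 µV.

106.81 µV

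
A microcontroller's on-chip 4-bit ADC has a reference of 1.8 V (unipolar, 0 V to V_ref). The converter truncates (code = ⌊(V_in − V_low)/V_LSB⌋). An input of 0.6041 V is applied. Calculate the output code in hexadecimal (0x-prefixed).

With 16 levels over 1.8 V, one step is 112.500 mV.
(V_in − V_low)/LSB = (0.6041 − 0) / 0.1125 = 5.370.
⌊·⌋(5.370) = 5.
In hexadecimal (0x-prefixed): 0x5.

code 0x5 (decimal 5)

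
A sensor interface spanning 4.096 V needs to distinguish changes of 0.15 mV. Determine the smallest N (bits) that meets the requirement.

15 bits

Number of steps required ≥ 4.096 V / 0.15 mV = 27306.67.
Need 2^N ≥ 27306.67; 2^14 = 16384, 2^15 = 32768.
Minimum N = 15.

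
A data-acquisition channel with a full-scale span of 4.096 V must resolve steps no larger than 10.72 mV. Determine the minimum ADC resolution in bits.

Number of steps required ≥ 4.096 V / 10.72 mV = 382.09.
Need 2^N ≥ 382.09; 2^8 = 256, 2^9 = 512.
Minimum N = 9.

9 bits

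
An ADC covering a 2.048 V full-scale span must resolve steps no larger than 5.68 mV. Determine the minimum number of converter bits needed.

9 bits

Number of steps required ≥ 2.048 V / 5.68 mV = 360.56.
Need 2^N ≥ 360.56; 2^8 = 256, 2^9 = 512.
Minimum N = 9.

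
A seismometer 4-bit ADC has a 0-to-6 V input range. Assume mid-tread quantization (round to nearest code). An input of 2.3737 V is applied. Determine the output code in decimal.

Full-scale span = 6 V; LSB = 6/2^4 = 375.000 mV.
(2.3737 − 0) / 0.375 = 6.330 LSBs.
round(6.330) = 6.

code 6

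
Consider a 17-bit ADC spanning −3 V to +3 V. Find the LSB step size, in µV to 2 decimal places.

45.78 µV

Full-scale span = 6 V.
LSB = 6 / 2^17 = 6 / 131072 = 4.57764e-05 V = 45.78 µV.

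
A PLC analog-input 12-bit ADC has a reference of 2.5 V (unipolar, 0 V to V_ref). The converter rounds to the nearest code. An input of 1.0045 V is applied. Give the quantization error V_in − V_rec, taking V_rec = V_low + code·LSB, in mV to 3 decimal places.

LSB = 2.5/2^12 = 0.610 mV.
(V_in − V_low)/LSB = (1.0045 − 0)/0.000610352 = 1645.7728 → code 1646 (round).
V_rec = 0 + 1646·0.000610352 = 1.0046387 V.
Error = 1.0045 − 1.0046387 = -0.000138672 V = -0.139 mV.

-0.139 mV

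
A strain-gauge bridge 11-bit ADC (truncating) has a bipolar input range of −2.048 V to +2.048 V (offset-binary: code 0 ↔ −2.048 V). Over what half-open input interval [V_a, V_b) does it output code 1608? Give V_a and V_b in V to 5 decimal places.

[1.16800 V, 1.17000 V)

LSB = 4.096/2^11 = 2.000 mV.
V_a = V_low + 1608·LSB = 1.168 V; V_b = V_low + 1609·LSB = 1.17 V.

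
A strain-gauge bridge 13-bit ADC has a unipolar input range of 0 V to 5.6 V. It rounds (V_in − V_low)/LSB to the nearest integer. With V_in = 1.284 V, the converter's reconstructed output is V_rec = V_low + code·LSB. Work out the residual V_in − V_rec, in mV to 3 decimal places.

0.211 mV

LSB = 5.6/2^13 = 0.684 mV.
(V_in − V_low)/LSB = (1.284 − 0)/0.000683594 = 1878.3086 → code 1878 (round).
V_rec = 0 + 1878·0.000683594 = 1.2837891 V.
Error = 1.284 − 1.2837891 = 0.000210937 V = 0.211 mV.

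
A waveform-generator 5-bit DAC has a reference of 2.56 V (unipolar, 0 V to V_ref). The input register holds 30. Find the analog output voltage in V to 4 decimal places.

LSB = 2.56 V / 2^5 = 80.000 mV.
V_out = 0 + 30 × 0.08 V = 2.4 V.

2.4000 V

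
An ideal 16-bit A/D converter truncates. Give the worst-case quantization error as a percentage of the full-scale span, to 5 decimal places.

0.00153 %

Truncating → worst-case error = 1 LSB = V_FS/2^16, so 100/65536 = 0.00152588 % of full scale.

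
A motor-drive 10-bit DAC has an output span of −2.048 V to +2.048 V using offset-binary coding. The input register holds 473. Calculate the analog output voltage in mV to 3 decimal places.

-156.000 mV

LSB = 4.096 V / 2^10 = 4.000 mV.
V_out = (−2.048) + 473 × 0.004 V = -0.156 V.
= -156.000 mV.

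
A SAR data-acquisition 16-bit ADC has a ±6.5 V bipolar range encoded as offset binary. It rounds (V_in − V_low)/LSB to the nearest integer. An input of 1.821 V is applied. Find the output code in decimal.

code 41948

With 65536 levels over 13 V, one step is 198.36 µV.
Input sits at 41948.081 steps above V_low.
So the output code is 41948.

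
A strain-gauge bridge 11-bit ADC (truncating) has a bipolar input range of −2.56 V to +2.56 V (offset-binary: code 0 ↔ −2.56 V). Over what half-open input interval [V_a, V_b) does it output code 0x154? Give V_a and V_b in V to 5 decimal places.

LSB = 5.12/2^11 = 2.500 mV.
Code 0x154 = 340 decimal.
V_a = V_low + 340·LSB = -1.71 V; V_b = V_low + 341·LSB = -1.7075 V.

[-1.71000 V, -1.70750 V)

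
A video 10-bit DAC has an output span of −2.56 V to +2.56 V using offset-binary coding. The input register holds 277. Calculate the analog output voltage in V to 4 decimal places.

-1.1750 V

LSB = 5.12 V / 2^10 = 5.000 mV.
V_out = (−2.56) + 277 × 0.005 V = -1.175 V.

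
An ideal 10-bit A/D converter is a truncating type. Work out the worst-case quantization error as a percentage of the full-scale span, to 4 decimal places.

0.0977 %

Truncating → worst-case error = 1 LSB = V_FS/2^10, so 100/1024 = 0.0976562 % of full scale.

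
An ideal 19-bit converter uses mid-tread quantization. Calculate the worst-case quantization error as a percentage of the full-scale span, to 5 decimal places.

0.00010 %

Rounding → worst-case error = ½ LSB = V_FS/2^20, so 100/1048576 = 9.53674e-05 % of full scale.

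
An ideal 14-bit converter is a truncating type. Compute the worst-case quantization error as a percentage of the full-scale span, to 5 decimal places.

Truncating → worst-case error = 1 LSB = V_FS/2^14, so 100/16384 = 0.00610352 % of full scale.

0.00610 %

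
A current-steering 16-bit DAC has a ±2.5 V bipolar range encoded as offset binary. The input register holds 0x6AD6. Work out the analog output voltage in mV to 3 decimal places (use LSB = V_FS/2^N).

-413.361 mV

LSB = 5 V / 2^16 = 76.29 µV.
Code 0x6AD6 = 27350 decimal.
V_out = (−2.5) + 27350 × 7.62939e-05 V = -0.413361 V.
= -413.361 mV.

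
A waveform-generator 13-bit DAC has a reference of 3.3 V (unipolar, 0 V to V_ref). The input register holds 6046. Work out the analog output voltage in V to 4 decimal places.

2.4355 V

LSB = 3.3 V / 2^13 = 402.83 µV.
V_out = 0 + 6046 × 0.000402832 V = 2.43552 V.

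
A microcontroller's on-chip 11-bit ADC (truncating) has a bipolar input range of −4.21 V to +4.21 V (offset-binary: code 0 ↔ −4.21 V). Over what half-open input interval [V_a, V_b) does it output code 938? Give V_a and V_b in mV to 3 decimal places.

LSB = 8.42/2^11 = 4.111 mV.
V_a = V_low + 938·LSB = -0.353574 V; V_b = V_low + 939·LSB = -0.349463 V.

[-353.574 mV, -349.463 mV)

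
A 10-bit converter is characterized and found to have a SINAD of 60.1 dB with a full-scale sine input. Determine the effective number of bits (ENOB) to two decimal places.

9.69 bits

ENOB = (SINAD − 1.76) / 6.02 = (60.1 − 1.76)/6.02 = 9.691.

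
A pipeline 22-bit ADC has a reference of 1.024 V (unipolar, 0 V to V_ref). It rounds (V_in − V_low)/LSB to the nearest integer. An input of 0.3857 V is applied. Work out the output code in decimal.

code 1579827

Full-scale span = 1.024 V; LSB = 1.024/2^22 = 0.24 µV.
(V_in − V_low)/LSB = (0.3857 − 0) / 2.44141e-07 = 1579827.200.
So the output code is 1579827.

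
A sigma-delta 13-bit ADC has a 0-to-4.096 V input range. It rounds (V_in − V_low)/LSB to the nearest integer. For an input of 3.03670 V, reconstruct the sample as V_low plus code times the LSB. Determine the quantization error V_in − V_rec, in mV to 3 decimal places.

Step size: 4.096 V ÷ 2^13 = 0.500 mV.
Scaled input = 6073.4000 LSBs, so code = 6073.
Reconstructed: 3.0365 V.
Error = 3.03670 − 3.0365 = 0.0002 V = 0.200 mV.

0.200 mV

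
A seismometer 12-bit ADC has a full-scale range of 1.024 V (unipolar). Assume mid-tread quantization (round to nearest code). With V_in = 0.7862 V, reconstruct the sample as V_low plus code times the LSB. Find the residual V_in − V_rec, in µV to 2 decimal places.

Step size: 1.024 V ÷ 2^12 = 250.00 µV.
Scaled input = 3144.8000 LSBs, so code = 3145.
V_rec = 0 + 3145·0.00025 = 0.78625 V.
Error = 0.7862 − 0.78625 = -5e-05 V = -50.00 µV.

-50.00 µV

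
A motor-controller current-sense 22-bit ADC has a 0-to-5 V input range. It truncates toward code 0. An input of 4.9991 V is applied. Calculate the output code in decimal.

Full-scale span = 5 V; LSB = 5/2^22 = 1.19 µV.
Input sits at 4193549.025 steps above V_low.
So the output code is 4193549.

code 4193549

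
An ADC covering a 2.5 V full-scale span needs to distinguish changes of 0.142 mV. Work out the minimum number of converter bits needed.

Number of steps required ≥ 2.5 V / 0.142 mV = 17605.63.
Need 2^N ≥ 17605.63; 2^14 = 16384, 2^15 = 32768.
Minimum N = 15.

15 bits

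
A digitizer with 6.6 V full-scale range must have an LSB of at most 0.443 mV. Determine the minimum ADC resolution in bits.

14 bits

Number of steps required ≥ 6.6 V / 0.443 mV = 14898.42.
Need 2^N ≥ 14898.42; 2^13 = 8192, 2^14 = 16384.
Minimum N = 14.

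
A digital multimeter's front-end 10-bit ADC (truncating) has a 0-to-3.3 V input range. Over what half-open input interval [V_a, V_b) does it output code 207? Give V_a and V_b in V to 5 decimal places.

LSB = 3.3/2^10 = 3.223 mV.
V_a = V_low + 207·LSB = 0.66709 V; V_b = V_low + 208·LSB = 0.670312 V.

[0.66709 V, 0.67031 V)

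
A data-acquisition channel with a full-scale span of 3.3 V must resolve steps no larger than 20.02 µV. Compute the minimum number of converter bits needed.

18 bits

Number of steps required ≥ 3.3 V / 20.02 µV = 164835.16.
Need 2^N ≥ 164835.16; 2^17 = 131072, 2^18 = 262144.
Minimum N = 18.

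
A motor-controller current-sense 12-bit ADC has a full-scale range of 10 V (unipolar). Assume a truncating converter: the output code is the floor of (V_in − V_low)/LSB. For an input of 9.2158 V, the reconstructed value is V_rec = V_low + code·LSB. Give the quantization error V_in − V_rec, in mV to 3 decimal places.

1.933 mV

LSB = 10/2^12 = 2.441 mV.
Scaled input = 3774.7917 LSBs, so code = 3774.
Reconstructed: 9.2138672 V.
Difference: 0.00193281 V → 1.933 mV.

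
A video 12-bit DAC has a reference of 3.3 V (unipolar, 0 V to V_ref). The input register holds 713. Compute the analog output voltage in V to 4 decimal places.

0.5744 V

LSB = 3.3 V / 2^12 = 0.806 mV.
V_out = 0 + 713 × 0.000805664 V = 0.574438 V.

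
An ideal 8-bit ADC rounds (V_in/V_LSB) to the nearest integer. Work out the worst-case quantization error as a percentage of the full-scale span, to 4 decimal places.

0.1953 %

Rounding → worst-case error = ½ LSB = V_FS/2^9, so 100/512 = 0.195312 % of full scale.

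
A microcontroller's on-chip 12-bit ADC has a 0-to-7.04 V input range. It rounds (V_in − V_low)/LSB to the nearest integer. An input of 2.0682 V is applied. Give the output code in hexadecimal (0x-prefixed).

code 0x4B3 (decimal 1203)

Full-scale span = 7.04 V; LSB = 7.04/2^12 = 1.719 mV.
(V_in − V_low)/LSB = (2.0682 − 0) / 0.00171875 = 1203.316.
Round → code 1203.
In hexadecimal (0x-prefixed): 0x4B3.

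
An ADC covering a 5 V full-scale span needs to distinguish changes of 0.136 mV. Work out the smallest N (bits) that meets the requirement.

Number of steps required ≥ 5 V / 0.136 mV = 36764.71.
Need 2^N ≥ 36764.71; 2^15 = 32768, 2^16 = 65536.
Minimum N = 16.

16 bits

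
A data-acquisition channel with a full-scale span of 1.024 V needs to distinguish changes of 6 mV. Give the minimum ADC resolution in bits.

Number of steps required ≥ 1.024 V / 6 mV = 170.67.
Need 2^N ≥ 170.67; 2^7 = 128, 2^8 = 256.
Minimum N = 8.

8 bits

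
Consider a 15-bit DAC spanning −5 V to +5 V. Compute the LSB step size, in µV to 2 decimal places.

305.18 µV

Full-scale span = 10 V.
LSB = 10 / 2^15 = 10 / 32768 = 0.000305176 V = 305.18 µV.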